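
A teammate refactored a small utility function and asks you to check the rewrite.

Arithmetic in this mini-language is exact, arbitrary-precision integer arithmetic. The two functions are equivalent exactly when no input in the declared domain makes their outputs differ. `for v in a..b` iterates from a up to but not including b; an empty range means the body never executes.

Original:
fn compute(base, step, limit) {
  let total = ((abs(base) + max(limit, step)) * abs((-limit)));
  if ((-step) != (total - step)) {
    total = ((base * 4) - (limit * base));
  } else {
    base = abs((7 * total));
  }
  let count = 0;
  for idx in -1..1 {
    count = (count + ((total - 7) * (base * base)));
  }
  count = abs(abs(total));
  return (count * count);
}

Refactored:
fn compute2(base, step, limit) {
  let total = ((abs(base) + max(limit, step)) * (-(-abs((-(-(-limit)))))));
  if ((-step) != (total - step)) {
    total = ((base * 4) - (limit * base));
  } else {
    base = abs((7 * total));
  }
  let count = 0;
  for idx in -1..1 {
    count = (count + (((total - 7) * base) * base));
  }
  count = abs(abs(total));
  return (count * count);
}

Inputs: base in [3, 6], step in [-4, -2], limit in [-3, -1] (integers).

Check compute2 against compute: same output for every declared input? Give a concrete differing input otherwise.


Side by side, the visible changes include: same computation, different form.
Spot check at base=3, step=-2, limit=-3 — compute: total becomes 3; next ((-step) != (total - step)) evaluates to true; next total becomes 21; next count becomes 0; next at idx=-1:; next count becomes 126; next at idx=0:; next count becomes 252; next count becomes 21; next final value 441. compute2: total becomes 3; next ((-step) != (total - step)) evaluates to true; next total becomes 21; next count becomes 0; next at idx=-1:; next count becomes 126; next at idx=0:; next count becomes 252; next count becomes 21; next final value 441. Both give 441.
Checked all 36 inputs in the declared domain: the outputs agree on every one.
verdict: equivalent


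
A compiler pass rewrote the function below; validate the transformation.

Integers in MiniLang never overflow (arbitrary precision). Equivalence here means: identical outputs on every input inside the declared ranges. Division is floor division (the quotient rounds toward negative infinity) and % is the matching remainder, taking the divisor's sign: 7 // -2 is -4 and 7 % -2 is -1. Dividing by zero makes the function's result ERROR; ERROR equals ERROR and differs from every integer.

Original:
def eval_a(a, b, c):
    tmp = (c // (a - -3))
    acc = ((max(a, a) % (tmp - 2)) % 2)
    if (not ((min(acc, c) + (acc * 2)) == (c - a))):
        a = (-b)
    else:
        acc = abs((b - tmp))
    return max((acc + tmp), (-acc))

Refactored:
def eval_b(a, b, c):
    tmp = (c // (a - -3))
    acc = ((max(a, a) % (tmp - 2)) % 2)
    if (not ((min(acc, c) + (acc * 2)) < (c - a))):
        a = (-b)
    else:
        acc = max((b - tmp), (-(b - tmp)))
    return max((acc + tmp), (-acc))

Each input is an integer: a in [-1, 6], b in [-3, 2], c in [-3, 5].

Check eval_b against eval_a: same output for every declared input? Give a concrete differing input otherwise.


Run the pair on a=-1, b=-3, c=2.
eval_a: tmp becomes 1; next acc becomes 0; next (not ((min(acc, c) + (acc * 2)) == (c - a))) evaluates to true; next a becomes 3; next final value 1
eval_b: tmp becomes 1; next acc becomes 0; next (not ((min(acc, c) + (acc * 2)) < (c - a))) evaluates to false; next acc becomes 4; next final value 5
1 and 5 differ, so these are not the same function on this domain.
verdict: not equivalent; witness: a=-1, b=-3, c=2


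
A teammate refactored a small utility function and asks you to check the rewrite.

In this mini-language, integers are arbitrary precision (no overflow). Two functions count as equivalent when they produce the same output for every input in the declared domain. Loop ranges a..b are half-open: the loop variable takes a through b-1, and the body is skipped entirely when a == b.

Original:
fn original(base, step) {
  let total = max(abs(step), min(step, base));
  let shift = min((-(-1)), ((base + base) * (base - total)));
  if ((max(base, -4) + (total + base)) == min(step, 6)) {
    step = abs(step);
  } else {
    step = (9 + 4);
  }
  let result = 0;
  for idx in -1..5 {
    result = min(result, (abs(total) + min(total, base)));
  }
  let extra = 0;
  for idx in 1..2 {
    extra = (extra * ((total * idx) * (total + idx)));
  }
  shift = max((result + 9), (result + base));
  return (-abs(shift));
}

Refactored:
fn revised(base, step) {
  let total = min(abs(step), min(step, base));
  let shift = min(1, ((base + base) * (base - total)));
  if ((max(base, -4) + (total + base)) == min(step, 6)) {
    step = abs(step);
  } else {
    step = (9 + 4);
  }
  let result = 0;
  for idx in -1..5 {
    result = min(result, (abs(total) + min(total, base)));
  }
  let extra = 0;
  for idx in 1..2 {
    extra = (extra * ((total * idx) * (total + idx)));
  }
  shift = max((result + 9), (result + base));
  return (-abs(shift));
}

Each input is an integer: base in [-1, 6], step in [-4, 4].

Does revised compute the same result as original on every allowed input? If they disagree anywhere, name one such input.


Consider the input base=-1, step=0.
original: total = 0; shift = 1; ((max(base, -4) + (total + base)) == min(step, 6)) -> false; step = 13; result = 0; [idx=-1]; result = -1; [idx=0]; result = -1; [idx=1]; result = -1; [idx=2]; result = -1; [idx=3]; result = -1; [idx=4]; result = -1; extra = 0; [idx=1]; extra = 0; shift = 8; return -8
revised: total = -1; shift = 0; ((max(base, -4) + (total + base)) == min(step, 6)) -> false; step = 13; result = 0; [idx=-1]; result = 0; [idx=0]; result = 0; [idx=1]; result = 0; [idx=2]; result = 0; [idx=3]; result = 0; [idx=4]; result = 0; extra = 0; [idx=1]; extra = 0; shift = 9; return -9
-8 against -9: the behavior changed.
verdict: not equivalent; witness: base=-1, step=0


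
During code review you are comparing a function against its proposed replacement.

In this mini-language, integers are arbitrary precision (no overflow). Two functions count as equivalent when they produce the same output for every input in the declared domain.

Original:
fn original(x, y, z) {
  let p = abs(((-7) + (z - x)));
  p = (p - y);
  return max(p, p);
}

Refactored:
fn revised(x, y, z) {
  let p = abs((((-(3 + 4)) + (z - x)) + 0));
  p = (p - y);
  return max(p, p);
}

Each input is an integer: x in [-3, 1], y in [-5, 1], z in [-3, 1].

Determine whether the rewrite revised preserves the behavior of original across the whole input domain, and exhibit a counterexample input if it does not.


This is a faithful refactor — constant usage differs, arithmetic usage differs, but the computed results match everywhere.
One worked example (x=-3, y=-4, z=-2) — original: p := 6 | p := 10 | result 10; revised: p := 6 | p := 10 | result 10; agreement on 10.
Sweeping the whole domain (175 inputs) finds no disagreement.
verdict: equivalent


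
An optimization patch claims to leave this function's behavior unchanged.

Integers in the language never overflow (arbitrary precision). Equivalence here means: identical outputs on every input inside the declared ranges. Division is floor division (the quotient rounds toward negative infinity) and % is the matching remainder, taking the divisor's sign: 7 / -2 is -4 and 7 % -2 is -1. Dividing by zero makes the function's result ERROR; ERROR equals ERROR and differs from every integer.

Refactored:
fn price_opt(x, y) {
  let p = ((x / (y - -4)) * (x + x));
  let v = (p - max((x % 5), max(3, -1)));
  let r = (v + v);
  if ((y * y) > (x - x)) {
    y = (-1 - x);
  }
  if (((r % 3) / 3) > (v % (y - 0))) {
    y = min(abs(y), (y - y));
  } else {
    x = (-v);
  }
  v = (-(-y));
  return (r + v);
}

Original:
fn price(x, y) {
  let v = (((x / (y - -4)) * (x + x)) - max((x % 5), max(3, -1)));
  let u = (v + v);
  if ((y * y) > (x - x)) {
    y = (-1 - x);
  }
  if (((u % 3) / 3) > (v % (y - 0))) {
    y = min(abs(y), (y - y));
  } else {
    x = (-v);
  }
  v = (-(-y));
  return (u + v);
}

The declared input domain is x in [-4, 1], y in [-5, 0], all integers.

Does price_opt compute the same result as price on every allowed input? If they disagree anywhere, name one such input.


Changes here: statement counts differ; and local variable names differ; the full 36-point sweep finds no disagreement.
verdict: equivalent


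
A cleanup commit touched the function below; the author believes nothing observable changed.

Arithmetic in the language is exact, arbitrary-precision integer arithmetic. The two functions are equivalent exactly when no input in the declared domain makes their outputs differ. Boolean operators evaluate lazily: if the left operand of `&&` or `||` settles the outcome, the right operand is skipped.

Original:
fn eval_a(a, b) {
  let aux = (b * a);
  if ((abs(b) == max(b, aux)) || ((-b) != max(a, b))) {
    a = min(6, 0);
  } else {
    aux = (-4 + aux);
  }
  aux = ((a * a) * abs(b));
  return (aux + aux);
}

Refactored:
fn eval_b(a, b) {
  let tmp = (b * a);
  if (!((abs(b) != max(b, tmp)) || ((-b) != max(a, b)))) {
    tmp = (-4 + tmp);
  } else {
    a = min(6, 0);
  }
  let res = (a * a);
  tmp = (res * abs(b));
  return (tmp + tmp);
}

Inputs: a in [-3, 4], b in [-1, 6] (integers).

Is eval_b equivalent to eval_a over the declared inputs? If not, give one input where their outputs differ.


Evaluate both at a=1, b=-1.
eval_a: aux := -1 | ((abs(b) == max(b, aux)) || ((-b) != max(a, b))): false | aux := -5 | aux := 1 | result 2
eval_b: tmp := -1 | (!((abs(b) != max(b, tmp)) || ((-b) != max(a, b)))): false | a := 0 | res := 0 | tmp := 0 | result 0
2 != 0, so the rewrite changes behavior.
verdict: not equivalent; witness: a=1, b=-1


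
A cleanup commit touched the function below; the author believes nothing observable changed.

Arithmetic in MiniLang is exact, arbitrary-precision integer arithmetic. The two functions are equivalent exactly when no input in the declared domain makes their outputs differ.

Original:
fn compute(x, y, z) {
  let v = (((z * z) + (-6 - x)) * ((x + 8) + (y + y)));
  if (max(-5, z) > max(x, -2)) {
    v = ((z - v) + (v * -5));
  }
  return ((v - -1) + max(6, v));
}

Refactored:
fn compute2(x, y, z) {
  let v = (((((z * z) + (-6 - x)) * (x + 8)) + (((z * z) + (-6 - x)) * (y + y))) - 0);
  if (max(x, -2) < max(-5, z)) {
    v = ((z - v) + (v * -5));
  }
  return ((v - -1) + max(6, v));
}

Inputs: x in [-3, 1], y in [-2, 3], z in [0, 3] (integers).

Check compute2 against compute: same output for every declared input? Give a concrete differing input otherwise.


Differences: constant usage differs, plus comparison usage differs, plus arithmetic usage differs — yet all 120 inputs agree.
verdict: equivalent


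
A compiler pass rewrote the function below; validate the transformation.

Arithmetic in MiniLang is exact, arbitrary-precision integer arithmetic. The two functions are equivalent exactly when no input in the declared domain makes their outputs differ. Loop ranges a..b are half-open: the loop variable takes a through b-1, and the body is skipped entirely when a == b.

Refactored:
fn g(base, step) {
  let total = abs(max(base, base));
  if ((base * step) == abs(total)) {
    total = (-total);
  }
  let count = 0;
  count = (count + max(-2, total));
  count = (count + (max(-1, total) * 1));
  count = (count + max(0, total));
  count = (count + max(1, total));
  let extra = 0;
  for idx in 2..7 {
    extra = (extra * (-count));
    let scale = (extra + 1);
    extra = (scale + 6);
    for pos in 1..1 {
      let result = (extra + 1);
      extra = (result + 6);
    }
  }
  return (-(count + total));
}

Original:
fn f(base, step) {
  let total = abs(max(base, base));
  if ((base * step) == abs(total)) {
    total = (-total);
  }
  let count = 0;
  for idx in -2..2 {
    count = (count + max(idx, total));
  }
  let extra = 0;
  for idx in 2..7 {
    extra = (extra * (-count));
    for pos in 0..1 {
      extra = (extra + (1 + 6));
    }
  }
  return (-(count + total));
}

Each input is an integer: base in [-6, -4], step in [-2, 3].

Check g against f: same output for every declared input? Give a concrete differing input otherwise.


Changes here: min/max/abs usage differs; and constant usage differs; and local variable names differ; and arithmetic usage differs; and statement counts differ; and loop structure differs; the full 18-point sweep finds no disagreement.
verdict: equivalent


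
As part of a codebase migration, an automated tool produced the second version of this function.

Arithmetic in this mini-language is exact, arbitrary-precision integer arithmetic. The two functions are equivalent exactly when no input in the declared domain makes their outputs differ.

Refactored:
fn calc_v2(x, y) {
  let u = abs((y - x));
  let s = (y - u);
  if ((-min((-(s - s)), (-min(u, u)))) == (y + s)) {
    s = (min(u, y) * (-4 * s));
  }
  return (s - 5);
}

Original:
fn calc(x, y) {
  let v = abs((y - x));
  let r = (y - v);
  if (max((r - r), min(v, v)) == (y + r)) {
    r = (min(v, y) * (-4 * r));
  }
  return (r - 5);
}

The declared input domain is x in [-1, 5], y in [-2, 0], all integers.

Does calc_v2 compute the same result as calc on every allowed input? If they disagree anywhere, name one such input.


Comparing the listings, the differences include: local variable names differ; also min/max/abs usage differs.
Spot check at x=4, y=-2 — calc: v := 6 | r := -8 | (max((r - r), min(v, v)) == (y + r)): false | result -13. calc_v2: u := 6 | s := -8 | ((-min((-(s - s)), (-min(u, u)))) == (y + s)): false | result -13. Both give -13.
Every one of the 21 inputs gives matching results.
verdict: equivalent


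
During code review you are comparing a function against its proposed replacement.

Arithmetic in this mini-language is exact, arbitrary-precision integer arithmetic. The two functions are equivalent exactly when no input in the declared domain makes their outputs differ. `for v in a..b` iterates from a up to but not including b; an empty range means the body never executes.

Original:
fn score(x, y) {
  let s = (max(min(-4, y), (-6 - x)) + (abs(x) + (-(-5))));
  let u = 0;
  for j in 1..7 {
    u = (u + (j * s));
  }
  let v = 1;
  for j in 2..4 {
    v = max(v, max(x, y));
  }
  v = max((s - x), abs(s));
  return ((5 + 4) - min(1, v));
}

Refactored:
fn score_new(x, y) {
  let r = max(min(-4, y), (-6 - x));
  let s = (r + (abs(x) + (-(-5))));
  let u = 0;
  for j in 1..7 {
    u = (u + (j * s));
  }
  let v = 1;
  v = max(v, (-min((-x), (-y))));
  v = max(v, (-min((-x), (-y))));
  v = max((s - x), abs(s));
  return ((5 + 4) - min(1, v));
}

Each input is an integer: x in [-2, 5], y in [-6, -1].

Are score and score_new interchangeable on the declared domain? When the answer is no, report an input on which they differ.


Side by side, the visible changes include: statement counts differ; also local variable names differ; also min/max/abs usage differs; also loop structure differs.
As a probe, take x=2, y=-4: score runs s becomes 3; next u becomes 0; next at j=1:; next u becomes 3; next at j=2:; next u becomes 9; next at j=3:; next u becomes 18; next at j=4:; next u becomes 30; next at j=5:; next u becomes 45; next at j=6:; next u becomes 63; next v becomes 1; next at j=2:; next v becomes 2; next at j=3:; next v becomes 2; next v becomes 3; next final value 8; score_new runs r becomes -4; next s becomes 3; next u becomes 0; next at j=1:; next u becomes 3; next at j=2:; next u becomes 9; next at j=3:; next u becomes 18; next at j=4:; next u becomes 30; next at j=5:; next u becomes 45; next at j=6:; next u becomes 63; next v becomes 1; next v becomes 2; next v becomes 2; next v becomes 3; next final value 8; both end at 8.
Across all 48 domain points the two functions coincide.
verdict: equivalent


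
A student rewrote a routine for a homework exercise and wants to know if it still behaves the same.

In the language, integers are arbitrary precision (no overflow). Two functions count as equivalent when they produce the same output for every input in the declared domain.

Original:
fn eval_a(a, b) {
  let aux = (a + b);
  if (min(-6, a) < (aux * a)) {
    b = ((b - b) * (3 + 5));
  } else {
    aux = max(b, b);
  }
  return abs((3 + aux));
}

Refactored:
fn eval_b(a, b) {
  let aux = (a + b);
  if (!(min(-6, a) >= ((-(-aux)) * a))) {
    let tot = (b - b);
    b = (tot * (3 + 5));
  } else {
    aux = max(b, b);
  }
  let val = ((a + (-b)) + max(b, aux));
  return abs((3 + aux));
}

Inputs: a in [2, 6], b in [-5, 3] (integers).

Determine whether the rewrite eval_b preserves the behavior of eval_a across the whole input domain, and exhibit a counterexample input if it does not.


Reading the diff, among the changes: boolean connective usage differs; also statement counts differ; also comparison usage differs; also local variable names differ; also min/max/abs usage differs; also arithmetic usage differs.
One worked example (a=3, b=-2) — eval_a: aux becomes 1; next (min(-6, a) < (aux * a)) evaluates to true; next b becomes 0; next final value 4; eval_b: aux becomes 1; next (!(min(-6, a) >= ((-(-aux)) * a))) evaluates to true; next tot becomes 0; next b becomes 0; next val becomes 4; next final value 4; agreement on 4.
Sweeping the whole domain (45 inputs) finds no disagreement.
verdict: equivalent


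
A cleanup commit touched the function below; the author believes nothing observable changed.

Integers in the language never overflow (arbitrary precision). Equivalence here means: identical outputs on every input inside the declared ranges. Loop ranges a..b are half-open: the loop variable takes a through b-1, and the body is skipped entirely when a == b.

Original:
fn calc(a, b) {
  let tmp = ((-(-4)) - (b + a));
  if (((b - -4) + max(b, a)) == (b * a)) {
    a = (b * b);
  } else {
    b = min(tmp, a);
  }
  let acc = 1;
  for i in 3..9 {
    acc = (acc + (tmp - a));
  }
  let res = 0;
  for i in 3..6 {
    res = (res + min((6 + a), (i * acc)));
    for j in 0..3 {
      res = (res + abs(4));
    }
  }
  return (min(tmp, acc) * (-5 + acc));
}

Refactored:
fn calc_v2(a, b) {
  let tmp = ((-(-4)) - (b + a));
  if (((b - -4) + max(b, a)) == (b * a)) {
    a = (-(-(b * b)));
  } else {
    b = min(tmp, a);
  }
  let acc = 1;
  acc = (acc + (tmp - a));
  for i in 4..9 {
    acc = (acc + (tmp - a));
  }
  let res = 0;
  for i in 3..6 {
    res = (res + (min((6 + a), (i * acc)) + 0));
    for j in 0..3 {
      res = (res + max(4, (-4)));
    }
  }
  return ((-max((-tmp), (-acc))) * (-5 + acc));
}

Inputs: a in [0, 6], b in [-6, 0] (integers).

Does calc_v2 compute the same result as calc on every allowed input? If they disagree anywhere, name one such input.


Differences: constant usage differs; also statement counts differ; also min/max/abs usage differs; also arithmetic usage differs; also loop structure differs — yet all 49 inputs agree.
verdict: equivalent


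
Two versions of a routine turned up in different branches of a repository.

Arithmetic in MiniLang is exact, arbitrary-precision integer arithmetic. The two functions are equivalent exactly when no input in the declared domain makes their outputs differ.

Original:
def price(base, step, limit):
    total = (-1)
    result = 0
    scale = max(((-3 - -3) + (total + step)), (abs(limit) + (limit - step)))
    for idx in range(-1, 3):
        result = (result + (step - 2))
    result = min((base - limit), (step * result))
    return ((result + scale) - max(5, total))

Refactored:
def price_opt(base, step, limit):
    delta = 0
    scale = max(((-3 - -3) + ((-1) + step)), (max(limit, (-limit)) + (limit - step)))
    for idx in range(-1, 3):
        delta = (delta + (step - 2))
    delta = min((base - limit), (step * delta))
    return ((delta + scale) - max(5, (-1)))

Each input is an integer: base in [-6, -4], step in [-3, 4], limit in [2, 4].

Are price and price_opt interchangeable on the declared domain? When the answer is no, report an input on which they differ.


Although min/max/abs usage differs; also local variable names differ; also statement counts differ; also constant usage differs, 72/72 inputs agree.
verdict: equivalent


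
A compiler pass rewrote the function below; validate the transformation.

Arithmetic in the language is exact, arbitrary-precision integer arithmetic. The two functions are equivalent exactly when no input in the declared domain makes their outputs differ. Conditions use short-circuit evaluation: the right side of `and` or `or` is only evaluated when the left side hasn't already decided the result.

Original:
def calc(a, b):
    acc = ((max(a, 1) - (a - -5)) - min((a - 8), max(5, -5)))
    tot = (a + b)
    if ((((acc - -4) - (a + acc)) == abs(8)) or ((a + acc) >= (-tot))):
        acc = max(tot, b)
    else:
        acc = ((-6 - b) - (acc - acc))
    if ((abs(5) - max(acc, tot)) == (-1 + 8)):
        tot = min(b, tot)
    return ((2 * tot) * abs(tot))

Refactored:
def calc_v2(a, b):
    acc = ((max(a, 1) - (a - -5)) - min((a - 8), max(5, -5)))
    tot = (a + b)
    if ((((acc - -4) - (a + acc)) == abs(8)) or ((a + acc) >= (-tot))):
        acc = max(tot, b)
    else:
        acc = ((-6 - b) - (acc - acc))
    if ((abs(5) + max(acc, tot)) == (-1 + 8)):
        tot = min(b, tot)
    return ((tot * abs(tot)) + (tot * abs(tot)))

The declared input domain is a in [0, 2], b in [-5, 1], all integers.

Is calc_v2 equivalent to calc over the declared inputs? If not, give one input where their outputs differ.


These are not equivalent — on a=1, b=-3 the outputs split (-18 vs -8).
calc: acc := 2 | tot := -2 | ((((acc - -4) - (a + acc)) == abs(8)) or ((a + acc) >= (-tot))): true | acc := -2 | ((abs(5) - max(acc, tot)) == (-1 + 8)): true | tot := -3 | result -18
calc_v2: acc := 2 | tot := -2 | ((((acc - -4) - (a + acc)) == abs(8)) or ((a + acc) >= (-tot))): true | acc := -2 | ((abs(5) + max(acc, tot)) == (-1 + 8)): false | result -8
verdict: not equivalent; witness: a=1, b=-3


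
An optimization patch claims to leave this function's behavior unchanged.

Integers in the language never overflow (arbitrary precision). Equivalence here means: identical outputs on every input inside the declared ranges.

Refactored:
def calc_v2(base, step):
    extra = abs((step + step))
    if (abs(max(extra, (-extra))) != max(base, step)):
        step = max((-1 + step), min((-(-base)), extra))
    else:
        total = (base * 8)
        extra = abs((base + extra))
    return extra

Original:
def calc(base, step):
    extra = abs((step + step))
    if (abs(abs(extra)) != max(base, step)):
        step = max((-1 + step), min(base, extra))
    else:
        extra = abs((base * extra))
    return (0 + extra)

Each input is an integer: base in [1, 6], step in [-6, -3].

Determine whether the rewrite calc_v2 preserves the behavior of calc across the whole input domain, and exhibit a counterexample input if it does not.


base=6, step=-3 yields 36 from calc but 12 from calc_v2.
verdict: not equivalent; witness: base=6, step=-3


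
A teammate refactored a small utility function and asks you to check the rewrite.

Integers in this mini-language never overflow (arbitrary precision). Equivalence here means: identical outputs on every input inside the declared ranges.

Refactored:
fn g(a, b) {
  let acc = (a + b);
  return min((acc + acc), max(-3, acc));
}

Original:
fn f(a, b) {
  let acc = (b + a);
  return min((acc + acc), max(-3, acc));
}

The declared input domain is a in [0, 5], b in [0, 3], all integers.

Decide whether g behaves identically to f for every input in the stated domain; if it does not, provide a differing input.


Differences: same computation, different form — yet all 24 inputs agree.
verdict: equivalent


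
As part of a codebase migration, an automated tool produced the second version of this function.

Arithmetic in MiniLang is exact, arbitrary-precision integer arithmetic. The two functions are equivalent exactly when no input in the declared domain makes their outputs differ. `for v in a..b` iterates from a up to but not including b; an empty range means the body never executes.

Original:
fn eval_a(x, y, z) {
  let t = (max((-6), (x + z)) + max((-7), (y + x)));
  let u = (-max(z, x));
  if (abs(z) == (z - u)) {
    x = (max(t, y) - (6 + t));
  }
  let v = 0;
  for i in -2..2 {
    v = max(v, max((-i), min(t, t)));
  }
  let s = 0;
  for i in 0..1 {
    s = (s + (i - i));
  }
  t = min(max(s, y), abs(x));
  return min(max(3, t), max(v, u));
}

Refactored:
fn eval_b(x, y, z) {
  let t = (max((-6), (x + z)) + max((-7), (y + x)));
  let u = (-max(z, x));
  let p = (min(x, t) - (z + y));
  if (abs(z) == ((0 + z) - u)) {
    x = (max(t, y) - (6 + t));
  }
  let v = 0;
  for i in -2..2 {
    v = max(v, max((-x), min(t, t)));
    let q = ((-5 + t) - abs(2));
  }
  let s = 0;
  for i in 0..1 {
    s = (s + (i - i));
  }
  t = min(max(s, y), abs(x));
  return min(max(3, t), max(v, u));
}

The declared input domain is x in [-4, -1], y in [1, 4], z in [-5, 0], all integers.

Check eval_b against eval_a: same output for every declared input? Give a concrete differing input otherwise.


Take x=-4, y=1, z=-2.
eval_a: t = -9; u = 2; (abs(z) == (z - u)) -> false; v = 0; [i=-2]; v = 2; [i=-1]; v = 2; [i=0]; v = 2; [i=1]; v = 2; s = 0; [i=0]; s = 0; t = 1; return 2
eval_b: t = -9; u = 2; p = -8; (abs(z) == ((0 + z) - u)) -> false; v = 0; [i=-2]; v = 4; q = -16; [i=-1]; v = 4; q = -16; [i=0]; v = 4; q = -16; [i=1]; v = 4; q = -16; s = 0; [i=0]; s = 0; t = 1; return 3
2 vs 3 — the two versions disagree here.
verdict: not equivalent; witness: x=-4, y=1, z=-2


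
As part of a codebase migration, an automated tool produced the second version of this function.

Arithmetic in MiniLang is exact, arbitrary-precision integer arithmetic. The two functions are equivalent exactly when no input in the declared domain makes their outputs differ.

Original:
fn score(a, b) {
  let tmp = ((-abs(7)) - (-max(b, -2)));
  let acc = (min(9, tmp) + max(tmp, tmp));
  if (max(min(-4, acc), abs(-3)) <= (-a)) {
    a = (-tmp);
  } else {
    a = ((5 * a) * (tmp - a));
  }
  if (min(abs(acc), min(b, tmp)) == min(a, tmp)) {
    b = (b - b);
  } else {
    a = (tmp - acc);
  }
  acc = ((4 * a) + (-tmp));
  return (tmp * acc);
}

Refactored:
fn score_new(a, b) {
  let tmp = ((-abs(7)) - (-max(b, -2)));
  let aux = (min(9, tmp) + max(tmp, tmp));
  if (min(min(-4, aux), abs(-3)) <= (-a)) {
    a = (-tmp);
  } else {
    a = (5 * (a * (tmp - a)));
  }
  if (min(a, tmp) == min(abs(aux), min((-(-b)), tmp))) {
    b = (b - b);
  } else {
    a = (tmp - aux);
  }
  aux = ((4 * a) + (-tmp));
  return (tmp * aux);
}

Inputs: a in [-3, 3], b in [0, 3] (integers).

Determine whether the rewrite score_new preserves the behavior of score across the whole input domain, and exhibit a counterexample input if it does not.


These are not equivalent — on a=-2, b=0 the outputs split (-1449 vs -245).
score: tmp := -7 | acc := -14 | (max(min(-4, acc), abs(-3)) <= (-a)): false | a := 50 | (min(abs(acc), min(b, tmp)) == min(a, tmp)): true | b := 0 | acc := 207 | result -1449
score_new: tmp := -7 | aux := -14 | (min(min(-4, aux), abs(-3)) <= (-a)): true | a := 7 | (min(a, tmp) == min(abs(aux), min((-(-b)), tmp))): true | b := 0 | aux := 35 | result -245
verdict: not equivalent; witness: a=-2, b=0


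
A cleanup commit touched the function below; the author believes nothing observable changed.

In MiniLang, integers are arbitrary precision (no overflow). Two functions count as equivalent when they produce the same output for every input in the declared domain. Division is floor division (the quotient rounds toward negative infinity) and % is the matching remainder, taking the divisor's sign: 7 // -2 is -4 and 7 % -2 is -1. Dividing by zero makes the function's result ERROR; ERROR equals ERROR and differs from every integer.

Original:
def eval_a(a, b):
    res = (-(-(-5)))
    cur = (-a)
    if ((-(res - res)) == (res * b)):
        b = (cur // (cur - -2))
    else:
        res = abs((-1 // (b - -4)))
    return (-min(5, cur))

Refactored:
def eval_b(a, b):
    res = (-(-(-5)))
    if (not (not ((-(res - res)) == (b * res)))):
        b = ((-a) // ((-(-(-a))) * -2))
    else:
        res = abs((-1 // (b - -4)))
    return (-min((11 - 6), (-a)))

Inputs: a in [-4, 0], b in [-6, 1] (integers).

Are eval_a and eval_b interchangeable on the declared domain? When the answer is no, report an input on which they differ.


The rewrite breaks on a=0, b=0, where the results are 0 and ERROR.
eval_a: res becomes -5; next cur becomes 0; next ((-(res - res)) == (res * b)) evaluates to true; next b becomes 0; next final value 0
eval_b: res becomes -5; next (not (not ((-(res - res)) == (b * res)))) evaluates to true; next hits division by zero so the output is ERROR
verdict: not equivalent; witness: a=0, b=0


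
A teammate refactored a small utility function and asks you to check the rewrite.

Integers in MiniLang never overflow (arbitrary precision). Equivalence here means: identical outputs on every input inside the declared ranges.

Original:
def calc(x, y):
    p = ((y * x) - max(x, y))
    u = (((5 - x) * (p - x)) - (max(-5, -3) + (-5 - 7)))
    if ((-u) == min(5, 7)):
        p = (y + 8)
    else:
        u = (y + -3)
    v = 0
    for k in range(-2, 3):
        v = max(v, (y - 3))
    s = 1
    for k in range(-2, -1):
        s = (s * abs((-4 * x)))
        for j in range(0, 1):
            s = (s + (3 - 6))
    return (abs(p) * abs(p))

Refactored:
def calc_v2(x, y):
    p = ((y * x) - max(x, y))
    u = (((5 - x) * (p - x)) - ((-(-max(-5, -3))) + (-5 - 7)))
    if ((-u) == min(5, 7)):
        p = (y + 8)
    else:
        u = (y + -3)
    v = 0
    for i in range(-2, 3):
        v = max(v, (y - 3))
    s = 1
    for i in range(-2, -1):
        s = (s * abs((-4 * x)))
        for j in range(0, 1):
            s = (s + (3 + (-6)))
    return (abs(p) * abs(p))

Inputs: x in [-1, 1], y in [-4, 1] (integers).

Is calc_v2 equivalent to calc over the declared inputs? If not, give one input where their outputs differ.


Changes here: local variable names differ; also arithmetic usage differs; the full 18-point sweep finds no disagreement.
verdict: equivalent


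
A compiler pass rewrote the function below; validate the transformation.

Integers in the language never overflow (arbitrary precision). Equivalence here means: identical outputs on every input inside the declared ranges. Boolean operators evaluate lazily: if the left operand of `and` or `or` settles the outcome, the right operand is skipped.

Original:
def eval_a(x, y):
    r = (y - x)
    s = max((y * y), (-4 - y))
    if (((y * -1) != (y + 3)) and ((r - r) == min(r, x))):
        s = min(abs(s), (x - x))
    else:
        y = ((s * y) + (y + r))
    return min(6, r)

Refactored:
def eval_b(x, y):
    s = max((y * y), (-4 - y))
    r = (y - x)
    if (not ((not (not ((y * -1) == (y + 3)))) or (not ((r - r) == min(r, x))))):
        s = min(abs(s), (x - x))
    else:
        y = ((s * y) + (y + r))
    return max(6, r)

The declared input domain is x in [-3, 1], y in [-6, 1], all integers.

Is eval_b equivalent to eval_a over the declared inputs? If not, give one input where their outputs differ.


Run the pair on x=-3, y=-6.
eval_a: r = -3; s = 36; (((y * -1) != (y + 3)) and ((r - r) == min(r, x))) -> false; y = -225; return -3
eval_b: s = 36; r = -3; (not ((not (not ((y * -1) == (y + 3)))) or (not ((r - r) == min(r, x))))) -> false; y = -225; return 6
-3 vs 6 — the two versions disagree here.
verdict: not equivalent; witness: x=-3, y=-6


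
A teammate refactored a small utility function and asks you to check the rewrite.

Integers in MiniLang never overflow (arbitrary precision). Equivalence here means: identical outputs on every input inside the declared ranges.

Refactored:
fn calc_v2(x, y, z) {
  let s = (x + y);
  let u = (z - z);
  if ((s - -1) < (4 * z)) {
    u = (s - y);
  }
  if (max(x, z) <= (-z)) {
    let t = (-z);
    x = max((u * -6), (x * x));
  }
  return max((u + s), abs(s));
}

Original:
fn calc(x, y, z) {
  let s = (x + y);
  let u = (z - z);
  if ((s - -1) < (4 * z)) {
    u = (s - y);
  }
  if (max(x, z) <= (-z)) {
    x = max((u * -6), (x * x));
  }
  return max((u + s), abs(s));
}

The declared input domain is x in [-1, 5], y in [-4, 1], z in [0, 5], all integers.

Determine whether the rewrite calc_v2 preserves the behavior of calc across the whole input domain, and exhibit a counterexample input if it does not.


Comparing the listings, the differences include: local variable names differ, and statement counts differ.
As a probe, take x=3, y=-3, z=2: calc runs s becomes 0; next u becomes 0; next ((s - -1) < (4 * z)) evaluates to true; next u becomes 3; next (max(x, z) <= (-z)) evaluates to false; next final value 3; calc_v2 runs s becomes 0; next u becomes 0; next ((s - -1) < (4 * z)) evaluates to true; next u becomes 3; next (max(x, z) <= (-z)) evaluates to false; next final value 3; both end at 3.
Every one of the 252 inputs gives matching results.
verdict: equivalent


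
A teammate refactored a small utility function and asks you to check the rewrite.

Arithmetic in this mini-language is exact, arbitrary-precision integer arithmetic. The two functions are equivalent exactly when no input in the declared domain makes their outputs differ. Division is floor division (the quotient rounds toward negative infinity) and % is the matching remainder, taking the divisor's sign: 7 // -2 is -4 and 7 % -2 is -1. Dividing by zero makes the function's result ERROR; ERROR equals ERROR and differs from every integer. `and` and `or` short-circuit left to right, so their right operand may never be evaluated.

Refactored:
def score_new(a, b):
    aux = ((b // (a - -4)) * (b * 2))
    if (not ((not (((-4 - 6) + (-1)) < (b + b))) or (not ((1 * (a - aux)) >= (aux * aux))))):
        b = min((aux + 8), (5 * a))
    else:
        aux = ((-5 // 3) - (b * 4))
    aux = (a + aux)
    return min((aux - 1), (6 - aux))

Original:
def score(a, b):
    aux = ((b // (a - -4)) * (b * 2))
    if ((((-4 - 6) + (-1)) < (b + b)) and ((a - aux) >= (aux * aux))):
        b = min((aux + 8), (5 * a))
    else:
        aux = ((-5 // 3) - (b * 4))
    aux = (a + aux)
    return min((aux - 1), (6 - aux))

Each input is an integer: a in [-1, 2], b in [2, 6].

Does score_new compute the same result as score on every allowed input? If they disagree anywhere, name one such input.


Reading the diff, among the changes: constant usage differs; and arithmetic usage differs; and boolean connective usage differs.
As a probe, take a=2, b=6: score runs aux = 12; ((((-4 - 6) + (-1)) < (b + b)) and ((a - aux) >= (aux * aux))) -> false; aux = -26; aux = -24; return -25; score_new runs aux = 12; (not ((not (((-4 - 6) + (-1)) < (b + b))) or (not ((1 * (a - aux)) >= (aux * aux))))) -> false; aux = -26; aux = -24; return -25; both end at -25.
An exhaustive pass over the 20 declared inputs shows identical outputs.
verdict: equivalent


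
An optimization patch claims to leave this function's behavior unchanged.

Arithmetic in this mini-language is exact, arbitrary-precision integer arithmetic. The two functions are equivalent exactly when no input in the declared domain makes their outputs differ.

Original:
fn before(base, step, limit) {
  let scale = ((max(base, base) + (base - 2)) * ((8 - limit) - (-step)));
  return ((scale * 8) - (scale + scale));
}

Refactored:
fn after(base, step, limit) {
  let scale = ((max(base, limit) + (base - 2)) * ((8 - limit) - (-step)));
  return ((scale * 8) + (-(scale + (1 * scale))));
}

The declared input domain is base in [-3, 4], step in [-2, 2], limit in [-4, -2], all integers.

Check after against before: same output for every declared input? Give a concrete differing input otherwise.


At base=-3, step=-2, limit=-2: before gives -384, after gives -336.
verdict: not equivalent; witness: base=-3, step=-2, limit=-2


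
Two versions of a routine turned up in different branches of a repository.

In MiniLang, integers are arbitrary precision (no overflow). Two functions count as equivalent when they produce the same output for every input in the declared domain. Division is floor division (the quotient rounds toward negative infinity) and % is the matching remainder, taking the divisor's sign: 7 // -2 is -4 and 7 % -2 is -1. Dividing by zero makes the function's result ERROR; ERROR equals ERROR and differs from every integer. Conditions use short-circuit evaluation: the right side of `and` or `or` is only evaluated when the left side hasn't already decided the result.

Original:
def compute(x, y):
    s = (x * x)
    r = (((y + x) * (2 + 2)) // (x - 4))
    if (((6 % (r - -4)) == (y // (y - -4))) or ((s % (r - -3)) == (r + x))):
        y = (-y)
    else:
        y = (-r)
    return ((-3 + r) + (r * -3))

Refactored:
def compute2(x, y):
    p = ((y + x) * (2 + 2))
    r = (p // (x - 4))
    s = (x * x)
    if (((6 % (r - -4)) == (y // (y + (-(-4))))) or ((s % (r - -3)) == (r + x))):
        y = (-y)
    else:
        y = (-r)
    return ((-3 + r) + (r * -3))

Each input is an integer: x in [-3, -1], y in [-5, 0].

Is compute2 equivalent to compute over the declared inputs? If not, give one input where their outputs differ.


Side by side, the visible changes include: arithmetic usage differs; also local variable names differ; also statement counts differ.
Spot check at x=-2, y=-3 — compute: s = 4; r = 3; (((6 % (r - -4)) == (y // (y - -4))) or ((s % (r - -3)) == (r + x))) -> false; y = -3; return -9. compute2: p = -20; r = 3; s = 4; (((6 % (r - -4)) == (y // (y + (-(-4))))) or ((s % (r - -3)) == (r + x))) -> false; y = -3; return -9. Both give -9.
Across all 18 domain points the two functions coincide.
verdict: equivalent


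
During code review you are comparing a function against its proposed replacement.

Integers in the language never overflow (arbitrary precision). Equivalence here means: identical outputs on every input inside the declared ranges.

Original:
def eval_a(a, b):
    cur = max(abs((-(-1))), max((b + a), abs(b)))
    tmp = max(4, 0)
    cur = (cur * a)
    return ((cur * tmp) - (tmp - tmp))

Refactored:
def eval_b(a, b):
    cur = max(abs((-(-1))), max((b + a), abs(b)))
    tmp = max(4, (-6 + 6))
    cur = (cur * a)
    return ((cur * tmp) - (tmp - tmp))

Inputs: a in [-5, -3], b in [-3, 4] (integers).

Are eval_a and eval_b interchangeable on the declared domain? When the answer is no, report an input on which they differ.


The two versions differ — the changes include constant usage differs, plus arithmetic usage differs.
As a probe, take a=-5, b=4: eval_a runs cur becomes 4; next tmp becomes 4; next cur becomes -20; next final value -80; eval_b runs cur becomes 4; next tmp becomes 4; next cur becomes -20; next final value -80; both end at -80.
Checked all 24 inputs in the declared domain: the outputs agree on every one.
verdict: equivalent


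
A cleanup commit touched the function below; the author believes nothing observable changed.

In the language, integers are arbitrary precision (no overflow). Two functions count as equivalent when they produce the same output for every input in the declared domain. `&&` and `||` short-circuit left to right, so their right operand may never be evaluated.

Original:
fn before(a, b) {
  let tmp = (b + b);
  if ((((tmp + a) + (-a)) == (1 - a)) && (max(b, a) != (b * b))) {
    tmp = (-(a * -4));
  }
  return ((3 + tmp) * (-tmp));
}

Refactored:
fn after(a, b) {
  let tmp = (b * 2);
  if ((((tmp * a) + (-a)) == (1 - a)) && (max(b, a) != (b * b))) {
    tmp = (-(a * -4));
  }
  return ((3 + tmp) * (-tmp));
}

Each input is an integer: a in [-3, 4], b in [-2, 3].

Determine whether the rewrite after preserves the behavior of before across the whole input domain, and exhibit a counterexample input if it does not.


The rewrite breaks on a=-3, b=2, where the results are -108 and -28.
before: tmp=4, then ((((tmp + a) + (-a)) == (1 - a)) && (max(b, a) != (b * b))) is true, then tmp=-12, then returns -108
after: tmp=4, then ((((tmp * a) + (-a)) == (1 - a)) && (max(b, a) != (b * b))) is false, then returns -28
verdict: not equivalent; witness: a=-3, b=2


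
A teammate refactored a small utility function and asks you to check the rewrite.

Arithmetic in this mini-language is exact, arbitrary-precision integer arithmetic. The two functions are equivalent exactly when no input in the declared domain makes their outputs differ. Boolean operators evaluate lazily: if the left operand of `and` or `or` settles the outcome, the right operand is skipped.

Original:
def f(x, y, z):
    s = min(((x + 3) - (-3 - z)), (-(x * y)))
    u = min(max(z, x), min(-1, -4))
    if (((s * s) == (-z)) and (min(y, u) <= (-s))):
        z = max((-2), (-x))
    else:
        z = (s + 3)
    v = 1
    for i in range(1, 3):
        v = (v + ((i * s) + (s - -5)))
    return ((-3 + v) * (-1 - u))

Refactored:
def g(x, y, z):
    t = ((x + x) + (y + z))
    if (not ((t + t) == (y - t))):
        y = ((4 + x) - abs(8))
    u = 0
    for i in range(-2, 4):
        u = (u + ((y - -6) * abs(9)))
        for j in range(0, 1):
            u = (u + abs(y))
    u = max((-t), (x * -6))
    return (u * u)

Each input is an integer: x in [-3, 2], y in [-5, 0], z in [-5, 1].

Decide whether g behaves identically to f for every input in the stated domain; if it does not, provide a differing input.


Take x=-3, y=-5, z=-5.
f: s := -15 | u := -4 | (((s * s) == (-z)) and (min(y, u) <= (-s))): false | z := -12 | v := 1 | iter i=1: | v := -24 | iter i=2: | v := -64 | result -201
g: t := -16 | (not ((t + t) == (y - t))): true | y := -7 | u := 0 | iter i=-2: | u := -9 | iter j=0: | u := -2 | iter i=-1: | u := -11 | iter j=0: | u := -4 | iter i=0: | u := -13 | iter j=0: | u := -6 | iter i=1: | u := -15 | iter j=0: | u := -8 | iter i=2: | u := -17 | iter j=0: | u := -10 | iter i=3: | u := -19 | iter j=0: | u := -12 | u := 18 | result 324
-201 and 324 differ, so these are not the same function on this domain.
verdict: not equivalent; witness: x=-3, y=-5, z=-5
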